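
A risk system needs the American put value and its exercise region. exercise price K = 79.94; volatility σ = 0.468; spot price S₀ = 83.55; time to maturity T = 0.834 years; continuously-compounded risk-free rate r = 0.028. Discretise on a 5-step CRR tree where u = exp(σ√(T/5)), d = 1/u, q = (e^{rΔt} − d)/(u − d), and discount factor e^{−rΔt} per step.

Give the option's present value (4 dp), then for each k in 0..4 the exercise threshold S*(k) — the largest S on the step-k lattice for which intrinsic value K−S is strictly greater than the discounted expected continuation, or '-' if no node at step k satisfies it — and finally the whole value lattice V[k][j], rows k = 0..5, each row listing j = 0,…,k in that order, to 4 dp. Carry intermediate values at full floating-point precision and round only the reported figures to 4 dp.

price = 11.9113
boundary = - - - 47.0888 57.0069
tree:
11.9113
17.3463 5.7665
24.4051 9.3844 1.6542
32.8512 14.9152 3.1036 0.0000
41.0437 22.9331 5.8233 0.0000 0.0000
47.8109 32.8512 10.9261 0.0000 0.0000 0.0000

params: Δt=0.16680 u=1.21062 d=0.82602 q=0.46453 e^(-rΔt)=0.99534
t_5 payoffs: 47.8109 32.8512 10.9261 0.0000 0.0000 0.0000
t_4: node(4,0) S=38.8963 payoff=41.0437 vs cont=40.6712 → 41.0437 [stop]  node(4,1) S=57.0069 payoff=22.9331 vs cont=22.5606 → 22.9331 [stop]  node(4,2) S=83.5500 payoff=0.0000 vs cont=5.8233 → 5.8233 [wait]  node(4,3) S=122.4519 payoff=0.0000 vs cont=0.0000 → 0.0000 [wait]  node(4,4) S=179.4671 payoff=0.0000 vs cont=0.0000 → 0.0000 [wait]  ⇒ S*(4)=57.0069
t_3: node(3,0) S=47.0888 payoff=32.8512 vs cont=32.4787 → 32.8512 [stop]  node(3,1) S=69.0139 payoff=10.9261 vs cont=14.9152 → 14.9152 [wait]  node(3,2) S=101.1477 payoff=0.0000 vs cont=3.1036 → 3.1036 [wait]  node(3,3) S=148.2433 payoff=0.0000 vs cont=0.0000 → 0.0000 [wait]  ⇒ S*(3)=47.0888
t_2: node(2,0) S=57.0069 payoff=22.9331 vs cont=24.4051 → 24.4051 [wait]  node(2,1) S=83.5500 payoff=0.0000 vs cont=9.3844 → 9.3844 [wait]  node(2,2) S=122.4519 payoff=0.0000 vs cont=1.6542 → 1.6542 [wait]  ⇒ S*(2)=-
t_1: node(1,0) S=69.0139 payoff=10.9261 vs cont=17.3463 → 17.3463 [wait]  node(1,1) S=101.1477 payoff=0.0000 vs cont=5.7665 → 5.7665 [wait]  ⇒ S*(1)=-
t_0: node(0,0) S=83.5500 payoff=0.0000 vs cont=11.9113 → 11.9113 [wait]  ⇒ S*(0)=-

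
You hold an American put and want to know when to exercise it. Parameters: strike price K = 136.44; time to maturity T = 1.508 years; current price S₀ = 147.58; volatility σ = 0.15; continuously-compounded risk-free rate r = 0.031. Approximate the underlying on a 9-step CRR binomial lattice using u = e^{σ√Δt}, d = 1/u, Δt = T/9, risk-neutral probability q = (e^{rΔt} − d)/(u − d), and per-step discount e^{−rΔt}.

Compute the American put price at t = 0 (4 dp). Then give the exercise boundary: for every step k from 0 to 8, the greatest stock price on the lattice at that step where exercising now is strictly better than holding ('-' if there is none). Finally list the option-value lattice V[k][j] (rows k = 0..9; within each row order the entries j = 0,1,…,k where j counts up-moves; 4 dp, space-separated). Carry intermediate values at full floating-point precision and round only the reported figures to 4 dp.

price = 3.9871
boundary = - - - - 115.4421 108.5671 115.4421 122.7524 115.4421
tree:
3.9871
6.3300 1.9240
9.7720 3.3037 0.7050
14.5995 5.5363 1.3328 0.1485
20.9979 9.0019 2.4809 0.3156 0.0000
27.8729 14.0894 4.5253 0.6708 0.0000 0.0000
34.3384 20.9979 8.0289 1.4257 0.0000 0.0000 0.0000
40.4189 27.8729 13.6876 3.0302 0.0000 0.0000 0.0000 0.0000
46.1373 34.3384 20.9979 6.4402 0.0000 0.0000 0.0000 0.0000 0.0000
51.5151 40.4189 27.8729 13.6876 0.0000 0.0000 0.0000 0.0000 0.0000 0.0000

params: Δt=0.16756 u=1.06332 d=0.94045 q=0.52704 e^(-rΔt)=0.99482
t_9 payoffs: 51.5151 40.4189 27.8729 13.6876 0.0000 0.0000 0.0000 0.0000 0.0000 0.0000
t_8: node(8,0) S=90.3027 payoff=46.1373 vs cont=45.4304 → 46.1373 [stop]  node(8,1) S=102.1016 payoff=34.3384 vs cont=33.6315 → 34.3384 [stop]  node(8,2) S=115.4421 payoff=20.9979 vs cont=20.2910 → 20.9979 [stop]  node(8,3) S=130.5256 payoff=5.9144 vs cont=6.4402 → 6.4402 [wait]  node(8,4) S=147.5800 payoff=0.0000 vs cont=0.0000 → 0.0000 [wait]  node(8,5) S=166.8627 payoff=0.0000 vs cont=0.0000 → 0.0000 [wait]  node(8,6) S=188.6648 payoff=0.0000 vs cont=0.0000 → 0.0000 [wait]  node(8,7) S=213.3155 payoff=0.0000 vs cont=0.0000 → 0.0000 [wait]  node(8,8) S=241.1871 payoff=0.0000 vs cont=0.0000 → 0.0000 [wait]  ⇒ S*(8)=115.4421
t_7: node(7,0) S=96.0211 payoff=40.4189 vs cont=39.7120 → 40.4189 [stop]  node(7,1) S=108.5671 payoff=27.8729 vs cont=27.1660 → 27.8729 [stop]  node(7,2) S=122.7524 payoff=13.6876 vs cont=13.2564 → 13.6876 [stop]  node(7,3) S=138.7911 payoff=0.0000 vs cont=3.0302 → 3.0302 [wait]  node(7,4) S=156.9254 payoff=0.0000 vs cont=0.0000 → 0.0000 [wait]  node(7,5) S=177.4292 payoff=0.0000 vs cont=0.0000 → 0.0000 [wait]  node(7,6) S=200.6119 payoff=0.0000 vs cont=0.0000 → 0.0000 [wait]  node(7,7) S=226.8236 payoff=0.0000 vs cont=0.0000 → 0.0000 [wait]  ⇒ S*(7)=122.7524
t_6: node(6,0) S=102.1016 payoff=34.3384 vs cont=33.6315 → 34.3384 [stop]  node(6,1) S=115.4421 payoff=20.9979 vs cont=20.2910 → 20.9979 [stop]  node(6,2) S=130.5256 payoff=5.9144 vs cont=8.0289 → 8.0289 [wait]  node(6,3) S=147.5800 payoff=0.0000 vs cont=1.4257 → 1.4257 [wait]  node(6,4) S=166.8627 payoff=0.0000 vs cont=0.0000 → 0.0000 [wait]  node(6,5) S=188.6648 payoff=0.0000 vs cont=0.0000 → 0.0000 [wait]  node(6,6) S=213.3155 payoff=0.0000 vs cont=0.0000 → 0.0000 [wait]  ⇒ S*(6)=115.4421
t_5: node(5,0) S=108.5671 payoff=27.8729 vs cont=27.1660 → 27.8729 [stop]  node(5,1) S=122.7524 payoff=13.6876 vs cont=14.0894 → 14.0894 [wait]  node(5,2) S=138.7911 payoff=0.0000 vs cont=4.5253 → 4.5253 [wait]  node(5,3) S=156.9254 payoff=0.0000 vs cont=0.6708 → 0.6708 [wait]  node(5,4) S=177.4292 payoff=0.0000 vs cont=0.0000 → 0.0000 [wait]  node(5,5) S=200.6119 payoff=0.0000 vs cont=0.0000 → 0.0000 [wait]  ⇒ S*(5)=108.5671
t_4: node(4,0) S=115.4421 payoff=20.9979 vs cont=20.5017 → 20.9979 [stop]  node(4,1) S=130.5256 payoff=5.9144 vs cont=9.0019 → 9.0019 [wait]  node(4,2) S=147.5800 payoff=0.0000 vs cont=2.4809 → 2.4809 [wait]  node(4,3) S=166.8627 payoff=0.0000 vs cont=0.3156 → 0.3156 [wait]  node(4,4) S=188.6648 payoff=0.0000 vs cont=0.0000 → 0.0000 [wait]  ⇒ S*(4)=115.4421
t_3: node(3,0) S=122.7524 payoff=13.6876 vs cont=14.5995 → 14.5995 [wait]  node(3,1) S=138.7911 payoff=0.0000 vs cont=5.5363 → 5.5363 [wait]  node(3,2) S=156.9254 payoff=0.0000 vs cont=1.3328 → 1.3328 [wait]  node(3,3) S=177.4292 payoff=0.0000 vs cont=0.1485 → 0.1485 [wait]  ⇒ S*(3)=-
t_2: node(2,0) S=130.5256 payoff=5.9144 vs cont=9.7720 → 9.7720 [wait]  node(2,1) S=147.5800 payoff=0.0000 vs cont=3.3037 → 3.3037 [wait]  node(2,2) S=166.8627 payoff=0.0000 vs cont=0.7050 → 0.7050 [wait]  ⇒ S*(2)=-
t_1: node(1,0) S=138.7911 payoff=0.0000 vs cont=6.3300 → 6.3300 [wait]  node(1,1) S=156.9254 payoff=0.0000 vs cont=1.9240 → 1.9240 [wait]  ⇒ S*(1)=-
t_0: node(0,0) S=147.5800 payoff=0.0000 vs cont=3.9871 → 3.9871 [wait]  ⇒ S*(0)=-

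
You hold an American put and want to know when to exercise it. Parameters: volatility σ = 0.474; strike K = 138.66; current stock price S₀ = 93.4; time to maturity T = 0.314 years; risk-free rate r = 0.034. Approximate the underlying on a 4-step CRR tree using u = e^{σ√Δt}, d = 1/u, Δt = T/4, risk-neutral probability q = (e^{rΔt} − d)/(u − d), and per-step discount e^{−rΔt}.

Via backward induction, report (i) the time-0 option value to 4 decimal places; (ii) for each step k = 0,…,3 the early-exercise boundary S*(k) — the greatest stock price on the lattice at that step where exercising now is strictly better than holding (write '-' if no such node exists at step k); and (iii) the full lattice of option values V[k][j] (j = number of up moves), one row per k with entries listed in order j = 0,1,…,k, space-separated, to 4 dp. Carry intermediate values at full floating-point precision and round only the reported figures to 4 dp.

price = 45.6256
boundary = - 81.7844 93.4000 106.6653
tree:
45.6256
56.8756 33.5404
67.0466 45.2600 20.8724
75.9527 56.8756 31.9947 8.7887
83.7512 67.0466 45.2600 16.8454 0.0000

Δt=0.07850  u=1.14203  d=0.87564  q=0.47688  discount=0.99733
step 4 (expiry): payoffs max(K−S,0) = 83.7512 67.0466 45.2600 16.8454 0.0000
step 3: (k=3,j=0): S=62.7073, (K−S)⁺=75.9527, hold=75.5831 ⇒ V=75.9527 exercise | (k=3,j=1): S=81.7844, (K−S)⁺=56.8756, hold=56.5060 ⇒ V=56.8756 exercise | (k=3,j=2): S=106.6653, (K−S)⁺=31.9947, hold=31.6251 ⇒ V=31.9947 exercise | (k=3,j=3): S=139.1156, (K−S)⁺=0.0000, hold=8.7887 ⇒ V=8.7887 continue  boundary S*=106.6653
step 2: (k=2,j=0): S=71.6134, (K−S)⁺=67.0466, hold=66.6770 ⇒ V=67.0466 exercise | (k=2,j=1): S=93.4000, (K−S)⁺=45.2600, hold=44.8904 ⇒ V=45.2600 exercise | (k=2,j=2): S=121.8146, (K−S)⁺=16.8454, hold=20.8724 ⇒ V=20.8724 continue  boundary S*=93.4000
step 1: (k=1,j=0): S=81.7844, (K−S)⁺=56.8756, hold=56.5060 ⇒ V=56.8756 exercise | (k=1,j=1): S=106.6653, (K−S)⁺=31.9947, hold=33.5404 ⇒ V=33.5404 continue  boundary S*=81.7844
step 0: (k=0,j=0): S=93.4000, (K−S)⁺=45.2600, hold=45.6256 ⇒ V=45.6256 continue  boundary S*=-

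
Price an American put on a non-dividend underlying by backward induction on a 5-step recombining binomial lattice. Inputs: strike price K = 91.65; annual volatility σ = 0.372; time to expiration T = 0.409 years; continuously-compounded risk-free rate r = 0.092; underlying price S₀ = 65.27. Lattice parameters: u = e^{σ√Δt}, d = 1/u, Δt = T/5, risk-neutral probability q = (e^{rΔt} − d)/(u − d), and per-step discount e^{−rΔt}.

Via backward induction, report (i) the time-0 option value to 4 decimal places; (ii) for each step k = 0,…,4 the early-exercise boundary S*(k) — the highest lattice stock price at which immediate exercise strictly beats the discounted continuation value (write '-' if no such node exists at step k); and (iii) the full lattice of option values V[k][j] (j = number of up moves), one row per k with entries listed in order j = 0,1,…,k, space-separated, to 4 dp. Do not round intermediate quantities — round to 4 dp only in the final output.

price = 26.3800
boundary = 65.2700 72.5973 65.2700 72.5973 80.7471
tree:
26.3800
32.9677 19.0527
38.8905 26.3800 12.2001
44.2156 32.9677 19.0527 5.7673
49.0031 38.8905 26.3800 10.9029 0.8960
53.3075 44.2156 32.9677 19.0527 1.8382 0.0000

Δt=0.08180  u=1.11226  d=0.89907  q=0.50886  discount=0.99250
step 5 (expiry): payoffs max(K−S,0) = 53.3075 44.2156 32.9677 19.0527 1.8382 0.0000
step 4: (k=4,j=0): S=42.6469, (K−S)⁺=49.0031, hold=48.3160 ⇒ V=49.0031 exercise | (k=4,j=1): S=52.7595, (K−S)⁺=38.8905, hold=38.2034 ⇒ V=38.8905 exercise | (k=4,j=2): S=65.2700, (K−S)⁺=26.3800, hold=25.6929 ⇒ V=26.3800 exercise | (k=4,j=3): S=80.7471, (K−S)⁺=10.9029, hold=10.2158 ⇒ V=10.9029 exercise | (k=4,j=4): S=99.8941, (K−S)⁺=0.0000, hold=0.8960 ⇒ V=0.8960 continue  boundary S*=80.7471
step 3: (k=3,j=0): S=47.4344, (K−S)⁺=44.2156, hold=43.5284 ⇒ V=44.2156 exercise | (k=3,j=1): S=58.6823, (K−S)⁺=32.9677, hold=32.2806 ⇒ V=32.9677 exercise | (k=3,j=2): S=72.5973, (K−S)⁺=19.0527, hold=18.3656 ⇒ V=19.0527 exercise | (k=3,j=3): S=89.8118, (K−S)⁺=1.8382, hold=5.7673 ⇒ V=5.7673 continue  boundary S*=72.5973
step 2: (k=2,j=0): S=52.7595, (K−S)⁺=38.8905, hold=38.2034 ⇒ V=38.8905 exercise | (k=2,j=1): S=65.2700, (K−S)⁺=26.3800, hold=25.6929 ⇒ V=26.3800 exercise | (k=2,j=2): S=80.7471, (K−S)⁺=10.9029, hold=12.2001 ⇒ V=12.2001 continue  boundary S*=65.2700
step 1: (k=1,j=0): S=58.6823, (K−S)⁺=32.9677, hold=32.2806 ⇒ V=32.9677 exercise | (k=1,j=1): S=72.5973, (K−S)⁺=19.0527, hold=19.0208 ⇒ V=19.0527 exercise  boundary S*=72.5973
step 0: (k=0,j=0): S=65.2700, (K−S)⁺=26.3800, hold=25.6929 ⇒ V=26.3800 exercise  boundary S*=65.2700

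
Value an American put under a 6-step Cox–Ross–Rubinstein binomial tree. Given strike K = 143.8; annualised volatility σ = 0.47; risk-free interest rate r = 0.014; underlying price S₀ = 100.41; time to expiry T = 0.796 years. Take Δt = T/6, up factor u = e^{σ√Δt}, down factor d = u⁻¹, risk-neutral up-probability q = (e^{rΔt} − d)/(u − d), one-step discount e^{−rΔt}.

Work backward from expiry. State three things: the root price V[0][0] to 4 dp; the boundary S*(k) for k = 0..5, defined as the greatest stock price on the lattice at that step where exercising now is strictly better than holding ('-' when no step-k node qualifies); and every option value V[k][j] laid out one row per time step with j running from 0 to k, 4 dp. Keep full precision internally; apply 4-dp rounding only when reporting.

Δt=0.13267  u=1.18672  d=0.84266  q=0.46271  discount=0.99814
step 6 (expiry): payoffs max(K−S,0) = 107.8503 93.1722 72.5011 43.3900 2.3930 0.0000 0.0000
step 5: (k=5,j=0): S=42.6621, (K−S)⁺=101.1379, hold=100.8711 ⇒ V=101.1379 exercise | (k=5,j=1): S=60.0809, (K−S)⁺=83.7191, hold=83.4523 ⇒ V=83.7191 exercise | (k=5,j=2): S=84.6116, (K−S)⁺=59.1884, hold=58.9215 ⇒ V=59.1884 exercise | (k=5,j=3): S=119.1582, (K−S)⁺=24.6418, hold=24.3750 ⇒ V=24.6418 exercise | (k=5,j=4): S=167.8100, (K−S)⁺=0.0000, hold=1.2834 ⇒ V=1.2834 continue | (k=5,j=5): S=236.3261, (K−S)⁺=0.0000, hold=0.0000 ⇒ V=0.0000 continue  boundary S*=119.1582
step 4: (k=4,j=0): S=50.6278, (K−S)⁺=93.1722, hold=92.9053 ⇒ V=93.1722 exercise | (k=4,j=1): S=71.2989, (K−S)⁺=72.5011, hold=72.2342 ⇒ V=72.5011 exercise | (k=4,j=2): S=100.4100, (K−S)⁺=43.3900, hold=43.1232 ⇒ V=43.3900 exercise | (k=4,j=3): S=141.4070, (K−S)⁺=2.3930, hold=13.8080 ⇒ V=13.8080 continue | (k=4,j=4): S=199.1428, (K−S)⁺=0.0000, hold=0.6883 ⇒ V=0.6883 continue  boundary S*=100.4100
step 3: (k=3,j=0): S=60.0809, (K−S)⁺=83.7191, hold=83.4523 ⇒ V=83.7191 exercise | (k=3,j=1): S=84.6116, (K−S)⁺=59.1884, hold=58.9215 ⇒ V=59.1884 exercise | (k=3,j=2): S=119.1582, (K−S)⁺=24.6418, hold=29.6470 ⇒ V=29.6470 continue | (k=3,j=3): S=167.8100, (K−S)⁺=0.0000, hold=7.7230 ⇒ V=7.7230 continue  boundary S*=84.6116
step 2: (k=2,j=0): S=71.2989, (K−S)⁺=72.5011, hold=72.2342 ⇒ V=72.5011 exercise | (k=2,j=1): S=100.4100, (K−S)⁺=43.3900, hold=45.4348 ⇒ V=45.4348 continue | (k=2,j=2): S=141.4070, (K−S)⁺=2.3930, hold=19.4663 ⇒ V=19.4663 continue  boundary S*=71.2989
step 1: (k=1,j=0): S=84.6116, (K−S)⁺=59.1884, hold=59.8659 ⇒ V=59.8659 continue | (k=1,j=1): S=119.1582, (K−S)⁺=24.6418, hold=33.3569 ⇒ V=33.3569 continue  boundary S*=-
step 0: (k=0,j=0): S=100.4100, (K−S)⁺=43.3900, hold=47.5116 ⇒ V=47.5116 continue  boundary S*=-

price = 47.5116
boundary = - - 71.2989 84.6116 100.4100 119.1582
tree:
47.5116
59.8659 33.3569
72.5011 45.4348 19.4663
83.7191 59.1884 29.6470 7.7230
93.1722 72.5011 43.3900 13.8080 0.6883
101.1379 83.7191 59.1884 24.6418 1.2834 0.0000
107.8503 93.1722 72.5011 43.3900 2.3930 0.0000 0.0000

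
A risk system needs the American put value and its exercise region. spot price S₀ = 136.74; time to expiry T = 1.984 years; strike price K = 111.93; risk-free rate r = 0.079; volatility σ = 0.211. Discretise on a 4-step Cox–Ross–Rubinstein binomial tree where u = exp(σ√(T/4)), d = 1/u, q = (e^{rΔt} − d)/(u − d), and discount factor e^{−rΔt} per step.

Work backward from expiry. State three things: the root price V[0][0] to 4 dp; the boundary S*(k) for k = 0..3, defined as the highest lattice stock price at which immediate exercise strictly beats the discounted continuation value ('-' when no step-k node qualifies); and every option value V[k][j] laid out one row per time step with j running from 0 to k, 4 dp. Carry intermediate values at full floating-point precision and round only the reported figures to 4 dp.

params: Δt=0.49600 u=1.16021 d=0.86191 q=0.59688 e^(-rΔt)=0.96157
t_4 payoffs: 36.4645 10.3468 0.0000 0.0000 0.0000
t_3: node(3,0) S=87.5558 payoff=24.3742 vs cont=20.0731 → 24.3742 [stop]  node(3,1) S=117.8579 payoff=0.0000 vs cont=4.0107 → 4.0107 [wait]  node(3,2) S=158.6472 payoff=0.0000 vs cont=0.0000 → 0.0000 [wait]  node(3,3) S=213.5532 payoff=0.0000 vs cont=0.0000 → 0.0000 [wait]  ⇒ S*(3)=87.5558
t_2: node(2,0) S=101.5832 payoff=10.3468 vs cont=11.7500 → 11.7500 [wait]  node(2,1) S=136.7400 payoff=0.0000 vs cont=1.5546 → 1.5546 [wait]  node(2,2) S=184.0642 payoff=0.0000 vs cont=0.0000 → 0.0000 [wait]  ⇒ S*(2)=-
t_1: node(1,0) S=117.8579 payoff=0.0000 vs cont=5.4469 → 5.4469 [wait]  node(1,1) S=158.6472 payoff=0.0000 vs cont=0.6026 → 0.6026 [wait]  ⇒ S*(1)=-
t_0: node(0,0) S=136.7400 payoff=0.0000 vs cont=2.4572 → 2.4572 [wait]  ⇒ S*(0)=-

price = 2.4572
boundary = - - - 87.5558
tree:
2.4572
5.4469 0.6026
11.7500 1.5546 0.0000
24.3742 4.0107 0.0000 0.0000
36.4645 10.3468 0.0000 0.0000 0.0000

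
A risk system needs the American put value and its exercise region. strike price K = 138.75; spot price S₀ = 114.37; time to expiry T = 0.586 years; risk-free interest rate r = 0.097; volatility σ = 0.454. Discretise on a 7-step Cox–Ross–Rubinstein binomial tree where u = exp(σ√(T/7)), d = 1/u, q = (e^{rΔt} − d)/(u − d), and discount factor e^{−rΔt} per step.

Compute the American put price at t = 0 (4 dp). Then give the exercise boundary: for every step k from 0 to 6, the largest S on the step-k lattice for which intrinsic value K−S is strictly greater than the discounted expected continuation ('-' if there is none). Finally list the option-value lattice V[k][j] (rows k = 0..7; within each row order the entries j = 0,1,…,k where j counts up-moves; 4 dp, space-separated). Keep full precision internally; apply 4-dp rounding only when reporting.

price = 28.7556
boundary = - - 87.9460 100.2915 87.9460 100.2915 114.3700
tree:
28.7556
38.9026 19.0040
50.8040 27.5497 10.7060
61.6298 38.4585 17.0110 4.5295
71.1230 50.8040 26.1527 8.0799 1.0269
79.4476 61.6298 38.4585 14.1838 2.0629 0.0000
86.7475 71.1230 50.8040 24.3800 4.1442 0.0000 0.0000
93.1488 79.4476 61.6298 38.4585 8.3252 0.0000 0.0000 0.0000

Δt=0.08371  u=1.14038  d=0.87690  q=0.49815  discount=0.99191
step 7 (expiry): payoffs max(K−S,0) = 93.1488 79.4476 61.6298 38.4585 8.3252 0.0000 0.0000 0.0000
step 6: (k=6,j=0): S=52.0025, (K−S)⁺=86.7475, hold=85.6253 ⇒ V=86.7475 exercise | (k=6,j=1): S=67.6270, (K−S)⁺=71.1230, hold=70.0008 ⇒ V=71.1230 exercise | (k=6,j=2): S=87.9460, (K−S)⁺=50.8040, hold=49.6818 ⇒ V=50.8040 exercise | (k=6,j=3): S=114.3700, (K−S)⁺=24.3800, hold=23.2579 ⇒ V=24.3800 exercise | (k=6,j=4): S=148.7332, (K−S)⁺=0.0000, hold=4.1442 ⇒ V=4.1442 continue | (k=6,j=5): S=193.4211, (K−S)⁺=0.0000, hold=0.0000 ⇒ V=0.0000 continue | (k=6,j=6): S=251.5358, (K−S)⁺=0.0000, hold=0.0000 ⇒ V=0.0000 continue  boundary S*=114.3700
step 5: (k=5,j=0): S=59.3024, (K−S)⁺=79.4476, hold=78.3255 ⇒ V=79.4476 exercise | (k=5,j=1): S=77.1202, (K−S)⁺=61.6298, hold=60.5076 ⇒ V=61.6298 exercise | (k=5,j=2): S=100.2915, (K−S)⁺=38.4585, hold=37.3364 ⇒ V=38.4585 exercise | (k=5,j=3): S=130.4248, (K−S)⁺=8.3252, hold=14.1838 ⇒ V=14.1838 continue | (k=5,j=4): S=169.6118, (K−S)⁺=0.0000, hold=2.0629 ⇒ V=2.0629 continue | (k=5,j=5): S=220.5727, (K−S)⁺=0.0000, hold=0.0000 ⇒ V=0.0000 continue  boundary S*=100.2915
step 4: (k=4,j=0): S=67.6270, (K−S)⁺=71.1230, hold=70.0008 ⇒ V=71.1230 exercise | (k=4,j=1): S=87.9460, (K−S)⁺=50.8040, hold=49.6818 ⇒ V=50.8040 exercise | (k=4,j=2): S=114.3700, (K−S)⁺=24.3800, hold=26.1527 ⇒ V=26.1527 continue | (k=4,j=3): S=148.7332, (K−S)⁺=0.0000, hold=8.0799 ⇒ V=8.0799 continue | (k=4,j=4): S=193.4211, (K−S)⁺=0.0000, hold=1.0269 ⇒ V=1.0269 continue  boundary S*=87.9460
step 3: (k=3,j=0): S=77.1202, (K−S)⁺=61.6298, hold=60.5076 ⇒ V=61.6298 exercise | (k=3,j=1): S=100.2915, (K−S)⁺=38.4585, hold=38.2123 ⇒ V=38.4585 exercise | (k=3,j=2): S=130.4248, (K−S)⁺=8.3252, hold=17.0110 ⇒ V=17.0110 continue | (k=3,j=3): S=169.6118, (K−S)⁺=0.0000, hold=4.5295 ⇒ V=4.5295 continue  boundary S*=100.2915
step 2: (k=2,j=0): S=87.9460, (K−S)⁺=50.8040, hold=49.6818 ⇒ V=50.8040 exercise | (k=2,j=1): S=114.3700, (K−S)⁺=24.3800, hold=27.5497 ⇒ V=27.5497 continue | (k=2,j=2): S=148.7332, (K−S)⁺=0.0000, hold=10.7060 ⇒ V=10.7060 continue  boundary S*=87.9460
step 1: (k=1,j=0): S=100.2915, (K−S)⁺=38.4585, hold=38.9026 ⇒ V=38.9026 continue | (k=1,j=1): S=130.4248, (K−S)⁺=8.3252, hold=19.0040 ⇒ V=19.0040 continue  boundary S*=-
step 0: (k=0,j=0): S=114.3700, (K−S)⁺=24.3800, hold=28.7556 ⇒ V=28.7556 continue  boundary S*=-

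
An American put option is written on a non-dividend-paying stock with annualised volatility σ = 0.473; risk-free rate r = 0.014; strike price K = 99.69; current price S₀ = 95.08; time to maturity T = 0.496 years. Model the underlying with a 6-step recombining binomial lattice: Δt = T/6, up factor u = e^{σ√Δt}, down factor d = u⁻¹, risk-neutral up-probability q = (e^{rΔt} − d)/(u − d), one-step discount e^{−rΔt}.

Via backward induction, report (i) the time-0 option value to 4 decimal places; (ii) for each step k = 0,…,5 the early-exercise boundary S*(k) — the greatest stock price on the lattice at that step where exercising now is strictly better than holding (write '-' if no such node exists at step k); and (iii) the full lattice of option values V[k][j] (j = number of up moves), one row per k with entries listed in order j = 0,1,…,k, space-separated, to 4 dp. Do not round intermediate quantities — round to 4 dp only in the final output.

Δt=0.08267  u=1.14568  d=0.87285  q=0.47030  discount=0.99884
step 6 (expiry): payoffs max(K−S,0) = 57.6449 44.5026 27.2523 4.6100 0.0000 0.0000 0.0000
step 5: (k=5,j=0): S=48.1701, (K−S)⁺=51.5199, hold=51.4046 ⇒ V=51.5199 exercise | (k=5,j=1): S=63.2269, (K−S)⁺=36.4631, hold=36.3478 ⇒ V=36.4631 exercise | (k=5,j=2): S=82.9902, (K−S)⁺=16.6998, hold=16.5845 ⇒ V=16.6998 exercise | (k=5,j=3): S=108.9310, (K−S)⁺=0.0000, hold=2.4391 ⇒ V=2.4391 continue | (k=5,j=4): S=142.9803, (K−S)⁺=0.0000, hold=0.0000 ⇒ V=0.0000 continue | (k=5,j=5): S=187.6726, (K−S)⁺=0.0000, hold=0.0000 ⇒ V=0.0000 continue  boundary S*=82.9902
step 4: (k=4,j=0): S=55.1874, (K−S)⁺=44.5026, hold=44.3873 ⇒ V=44.5026 exercise | (k=4,j=1): S=72.4377, (K−S)⁺=27.2523, hold=27.1370 ⇒ V=27.2523 exercise | (k=4,j=2): S=95.0800, (K−S)⁺=4.6100, hold=9.9815 ⇒ V=9.9815 continue | (k=4,j=3): S=124.7998, (K−S)⁺=0.0000, hold=1.2905 ⇒ V=1.2905 continue | (k=4,j=4): S=163.8093, (K−S)⁺=0.0000, hold=0.0000 ⇒ V=0.0000 continue  boundary S*=72.4377
step 3: (k=3,j=0): S=63.2269, (K−S)⁺=36.4631, hold=36.3478 ⇒ V=36.4631 exercise | (k=3,j=1): S=82.9902, (K−S)⁺=16.6998, hold=19.1078 ⇒ V=19.1078 continue | (k=3,j=2): S=108.9310, (K−S)⁺=0.0000, hold=5.8873 ⇒ V=5.8873 continue | (k=3,j=3): S=142.9803, (K−S)⁺=0.0000, hold=0.6828 ⇒ V=0.6828 continue  boundary S*=63.2269
step 2: (k=2,j=0): S=72.4377, (K−S)⁺=27.2523, hold=28.2682 ⇒ V=28.2682 continue | (k=2,j=1): S=95.0800, (K−S)⁺=4.6100, hold=12.8753 ⇒ V=12.8753 continue | (k=2,j=2): S=124.7998, (K−S)⁺=0.0000, hold=3.4357 ⇒ V=3.4357 continue  boundary S*=-
step 1: (k=1,j=0): S=82.9902, (K−S)⁺=16.6998, hold=21.0046 ⇒ V=21.0046 continue | (k=1,j=1): S=108.9310, (K−S)⁺=0.0000, hold=8.4261 ⇒ V=8.4261 continue  boundary S*=-
step 0: (k=0,j=0): S=95.0800, (K−S)⁺=4.6100, hold=15.0715 ⇒ V=15.0715 continue  boundary S*=-

price = 15.0715
boundary = - - - 63.2269 72.4377 82.9902
tree:
15.0715
21.0046 8.4261
28.2682 12.8753 3.4357
36.4631 19.1078 5.8873 0.6828
44.5026 27.2523 9.9815 1.2905 0.0000
51.5199 36.4631 16.6998 2.4391 0.0000 0.0000
57.6449 44.5026 27.2523 4.6100 0.0000 0.0000 0.0000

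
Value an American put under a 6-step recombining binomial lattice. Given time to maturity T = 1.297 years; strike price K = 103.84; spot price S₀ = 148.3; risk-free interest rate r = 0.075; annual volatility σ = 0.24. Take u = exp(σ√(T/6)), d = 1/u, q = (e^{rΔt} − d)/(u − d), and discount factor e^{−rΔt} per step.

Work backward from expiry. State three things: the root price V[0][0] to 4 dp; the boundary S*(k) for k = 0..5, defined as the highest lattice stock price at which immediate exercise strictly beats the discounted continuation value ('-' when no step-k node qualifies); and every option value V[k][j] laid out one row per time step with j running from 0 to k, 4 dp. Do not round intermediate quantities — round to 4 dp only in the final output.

Δt=0.21617, u=1.11805, d=0.89442, q=0.54522, disc=e^(-rΔt)=0.98392
k=6 terminal: V=max(K-S,0) → 27.9164 8.9330 0.0000 0.0000 0.0000 0.0000 0.0000
k=5: j=0 S=84.8863 intr=18.9537 cont=17.2838 V=18.9537[EX]; j=1 S=106.1106 intr=0.0000 cont=3.9972 V=3.9972[hold]; j=2 S=132.6418 intr=0.0000 cont=0.0000 V=0.0000[hold]; j=3 S=165.8066 intr=0.0000 cont=0.0000 V=0.0000[hold]; j=4 S=207.2637 intr=0.0000 cont=0.0000 V=0.0000[hold]; j=5 S=259.0865 intr=0.0000 cont=0.0000 V=0.0000[hold]  S*(5)=84.8863
k=4: j=0 S=94.9070 intr=8.9330 cont=10.6255 V=10.6255[hold]; j=1 S=118.6369 intr=0.0000 cont=1.7886 V=1.7886[hold]; j=2 S=148.3000 intr=0.0000 cont=0.0000 V=0.0000[hold]; j=3 S=185.3799 intr=0.0000 cont=0.0000 V=0.0000[hold]; j=4 S=231.7310 intr=0.0000 cont=0.0000 V=0.0000[hold]  S*(4)=-
k=3: j=0 S=106.1106 intr=0.0000 cont=5.7141 V=5.7141[hold]; j=1 S=132.6418 intr=0.0000 cont=0.8004 V=0.8004[hold]; j=2 S=165.8066 intr=0.0000 cont=0.0000 V=0.0000[hold]; j=3 S=207.2637 intr=0.0000 cont=0.0000 V=0.0000[hold]  S*(3)=-
k=2: j=0 S=118.6369 intr=0.0000 cont=2.9862 V=2.9862[hold]; j=1 S=148.3000 intr=0.0000 cont=0.3581 V=0.3581[hold]; j=2 S=185.3799 intr=0.0000 cont=0.0000 V=0.0000[hold]  S*(2)=-
k=1: j=0 S=132.6418 intr=0.0000 cont=1.5283 V=1.5283[hold]; j=1 S=165.8066 intr=0.0000 cont=0.1603 V=0.1603[hold]  S*(1)=-
k=0: j=0 S=148.3000 intr=0.0000 cont=0.7699 V=0.7699[hold]  S*(0)=-

price = 0.7699
boundary = - - - - - 84.8863
tree:
0.7699
1.5283 0.1603
2.9862 0.3581 0.0000
5.7141 0.8004 0.0000 0.0000
10.6255 1.7886 0.0000 0.0000 0.0000
18.9537 3.9972 0.0000 0.0000 0.0000 0.0000
27.9164 8.9330 0.0000 0.0000 0.0000 0.0000 0.0000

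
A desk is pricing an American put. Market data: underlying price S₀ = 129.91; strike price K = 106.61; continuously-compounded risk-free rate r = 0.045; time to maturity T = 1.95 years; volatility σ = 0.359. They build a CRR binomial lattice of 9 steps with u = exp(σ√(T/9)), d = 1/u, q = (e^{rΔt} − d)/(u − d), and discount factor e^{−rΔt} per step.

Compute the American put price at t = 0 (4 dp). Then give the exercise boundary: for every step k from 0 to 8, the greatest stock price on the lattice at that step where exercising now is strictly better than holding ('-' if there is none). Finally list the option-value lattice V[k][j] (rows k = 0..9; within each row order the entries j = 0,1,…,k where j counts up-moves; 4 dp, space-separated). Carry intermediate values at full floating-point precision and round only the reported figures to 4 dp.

Δt=0.21667, u=1.18188, d=0.84611, q=0.48750, disc=e^(-rΔt)=0.99030
k=9 terminal: V=max(K-S,0) → 77.7374 66.2797 50.2751 27.9192 0.0000 0.0000 0.0000 0.0000 0.0000 0.0000
k=8: j=0 S=34.1239 intr=72.4861 cont=71.4517 V=72.4861[EX]; j=1 S=47.6656 intr=58.9444 cont=57.9100 V=58.9444[EX]; j=2 S=66.5811 intr=40.0289 cont=38.9945 V=40.0289[EX]; j=3 S=93.0029 intr=13.6071 cont=14.1698 V=14.1698[hold]; j=4 S=129.9100 intr=0.0000 cont=0.0000 V=0.0000[hold]; j=5 S=181.4632 intr=0.0000 cont=0.0000 V=0.0000[hold]; j=6 S=253.4746 intr=0.0000 cont=0.0000 V=0.0000[hold]; j=7 S=354.0628 intr=0.0000 cont=0.0000 V=0.0000[hold]; j=8 S=494.5682 intr=0.0000 cont=0.0000 V=0.0000[hold]  S*(8)=66.5811
k=7: j=0 S=40.3303 intr=66.2797 cont=65.2453 V=66.2797[EX]; j=1 S=56.3349 intr=50.2751 cont=49.2407 V=50.2751[EX]; j=2 S=78.6908 intr=27.9192 cont=27.1565 V=27.9192[EX]; j=3 S=109.9182 intr=0.0000 cont=7.1915 V=7.1915[hold]; j=4 S=153.5379 intr=0.0000 cont=0.0000 V=0.0000[hold]; j=5 S=214.4675 intr=0.0000 cont=0.0000 V=0.0000[hold]; j=6 S=299.5762 intr=0.0000 cont=0.0000 V=0.0000[hold]; j=7 S=418.4593 intr=0.0000 cont=0.0000 V=0.0000[hold]  S*(7)=78.6908
k=6: j=0 S=47.6656 intr=58.9444 cont=57.9100 V=58.9444[EX]; j=1 S=66.5811 intr=40.0289 cont=38.9945 V=40.0289[EX]; j=2 S=93.0029 intr=13.6071 cont=17.6416 V=17.6416[hold]; j=3 S=129.9100 intr=0.0000 cont=3.6499 V=3.6499[hold]; j=4 S=181.4632 intr=0.0000 cont=0.0000 V=0.0000[hold]; j=5 S=253.4746 intr=0.0000 cont=0.0000 V=0.0000[hold]; j=6 S=354.0628 intr=0.0000 cont=0.0000 V=0.0000[hold]  S*(6)=66.5811
k=5: j=0 S=56.3349 intr=50.2751 cont=49.2407 V=50.2751[EX]; j=1 S=78.6908 intr=27.9192 cont=28.8326 V=28.8326[hold]; j=2 S=109.9182 intr=0.0000 cont=10.7157 V=10.7157[hold]; j=3 S=153.5379 intr=0.0000 cont=1.8524 V=1.8524[hold]; j=4 S=214.4675 intr=0.0000 cont=0.0000 V=0.0000[hold]; j=5 S=299.5762 intr=0.0000 cont=0.0000 V=0.0000[hold]  S*(5)=56.3349
k=4: j=0 S=66.5811 intr=40.0289 cont=39.4355 V=40.0289[EX]; j=1 S=93.0029 intr=13.6071 cont=19.8065 V=19.8065[hold]; j=2 S=129.9100 intr=0.0000 cont=6.3328 V=6.3328[hold]; j=3 S=181.4632 intr=0.0000 cont=0.9402 V=0.9402[hold]; j=4 S=253.4746 intr=0.0000 cont=0.0000 V=0.0000[hold]  S*(4)=66.5811
k=3: j=0 S=78.6908 intr=27.9192 cont=29.8778 V=29.8778[hold]; j=1 S=109.9182 intr=0.0000 cont=13.1096 V=13.1096[hold]; j=2 S=153.5379 intr=0.0000 cont=3.6679 V=3.6679[hold]; j=3 S=214.4675 intr=0.0000 cont=0.4772 V=0.4772[hold]  S*(3)=-
k=2: j=0 S=93.0029 intr=13.6071 cont=21.4927 V=21.4927[hold]; j=1 S=129.9100 intr=0.0000 cont=8.4243 V=8.4243[hold]; j=2 S=181.4632 intr=0.0000 cont=2.0919 V=2.0919[hold]  S*(2)=-
k=1: j=0 S=109.9182 intr=0.0000 cont=14.9751 V=14.9751[hold]; j=1 S=153.5379 intr=0.0000 cont=5.2855 V=5.2855[hold]  S*(1)=-
k=0: j=0 S=129.9100 intr=0.0000 cont=10.1519 V=10.1519[hold]  S*(0)=-

price = 10.1519
boundary = - - - - 66.5811 56.3349 66.5811 78.6908 66.5811
tree:
10.1519
14.9751 5.2855
21.4927 8.4243 2.0919
29.8778 13.1096 3.6679 0.4772
40.0289 19.8065 6.3328 0.9402 0.0000
50.2751 28.8326 10.7157 1.8524 0.0000 0.0000
58.9444 40.0289 17.6416 3.6499 0.0000 0.0000 0.0000
66.2797 50.2751 27.9192 7.1915 0.0000 0.0000 0.0000 0.0000
72.4861 58.9444 40.0289 14.1698 0.0000 0.0000 0.0000 0.0000 0.0000
77.7374 66.2797 50.2751 27.9192 0.0000 0.0000 0.0000 0.0000 0.0000 0.0000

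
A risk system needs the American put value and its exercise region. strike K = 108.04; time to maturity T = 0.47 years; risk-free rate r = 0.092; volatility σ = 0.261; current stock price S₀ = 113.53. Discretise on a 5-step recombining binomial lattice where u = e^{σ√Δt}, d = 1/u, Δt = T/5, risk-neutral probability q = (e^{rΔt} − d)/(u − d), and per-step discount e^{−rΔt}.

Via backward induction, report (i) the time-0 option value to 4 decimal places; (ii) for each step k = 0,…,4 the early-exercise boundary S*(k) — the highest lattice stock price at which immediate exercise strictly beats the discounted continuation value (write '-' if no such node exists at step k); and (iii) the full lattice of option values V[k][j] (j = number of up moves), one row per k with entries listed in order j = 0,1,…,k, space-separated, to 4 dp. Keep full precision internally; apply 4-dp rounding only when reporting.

price = 4.1501
boundary = - - - 89.3002 96.7398
tree:
4.1501
7.1298 1.6197
11.8369 3.1416 0.3191
18.7398 6.0107 0.6910 0.0000
25.6073 11.3002 1.4965 0.0000 0.0000
31.9466 18.7398 3.2408 0.0000 0.0000 0.0000

Δt=0.09400, u=1.08331, d=0.92310, q=0.53422, disc=e^(-rΔt)=0.99139
k=5 terminal: V=max(K-S,0) → 31.9466 18.7398 3.2408 0.0000 0.0000 0.0000
k=4: j=0 S=82.4327 intr=25.6073 cont=24.6770 V=25.6073[EX]; j=1 S=96.7398 intr=11.3002 cont=10.3699 V=11.3002[EX]; j=2 S=113.5300 intr=0.0000 cont=1.4965 V=1.4965[hold]; j=3 S=133.2343 intr=0.0000 cont=0.0000 V=0.0000[hold]; j=4 S=156.3585 intr=0.0000 cont=0.0000 V=0.0000[hold]  S*(4)=96.7398
k=3: j=0 S=89.3002 intr=18.7398 cont=17.8095 V=18.7398[EX]; j=1 S=104.7992 intr=3.2408 cont=6.0107 V=6.0107[hold]; j=2 S=122.9882 intr=0.0000 cont=0.6910 V=0.6910[hold]; j=3 S=144.3340 intr=0.0000 cont=0.0000 V=0.0000[hold]  S*(3)=89.3002
k=2: j=0 S=96.7398 intr=11.3002 cont=11.8369 V=11.8369[hold]; j=1 S=113.5300 intr=0.0000 cont=3.1416 V=3.1416[hold]; j=2 S=133.2343 intr=0.0000 cont=0.3191 V=0.3191[hold]  S*(2)=-
k=1: j=0 S=104.7992 intr=3.2408 cont=7.1298 V=7.1298[hold]; j=1 S=122.9882 intr=0.0000 cont=1.6197 V=1.6197[hold]  S*(1)=-
k=0: j=0 S=113.5300 intr=0.0000 cont=4.1501 V=4.1501[hold]  S*(0)=-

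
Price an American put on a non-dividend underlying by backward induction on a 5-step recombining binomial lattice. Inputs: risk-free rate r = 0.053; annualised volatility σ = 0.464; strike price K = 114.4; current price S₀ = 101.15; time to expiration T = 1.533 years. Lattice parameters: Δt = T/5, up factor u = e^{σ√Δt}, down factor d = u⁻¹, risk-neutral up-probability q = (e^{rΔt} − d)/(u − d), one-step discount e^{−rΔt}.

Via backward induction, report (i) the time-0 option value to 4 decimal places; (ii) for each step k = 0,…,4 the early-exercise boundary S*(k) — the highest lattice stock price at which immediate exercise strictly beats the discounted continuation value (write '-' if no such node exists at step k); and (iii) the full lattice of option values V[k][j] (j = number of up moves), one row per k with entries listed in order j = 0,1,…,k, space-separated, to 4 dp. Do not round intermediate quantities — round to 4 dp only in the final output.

price = 27.4114
boundary = - - 60.5069 46.7977 60.5069
tree:
27.4114
39.2310 14.9169
53.8931 23.9150 5.1968
67.6023 36.9435 9.9219 0.0000
78.2054 53.8931 18.9435 0.0000 0.0000
86.4061 67.6023 36.1678 0.0000 0.0000 0.0000

Δt=0.30660  u=1.29295  d=0.77343  q=0.46765  discount=0.98388
step 5 (expiry): payoffs max(K−S,0) = 86.4061 67.6023 36.1678 0.0000 0.0000 0.0000
step 4: (k=4,j=0): S=36.1946, (K−S)⁺=78.2054, hold=76.3614 ⇒ V=78.2054 exercise | (k=4,j=1): S=60.5069, (K−S)⁺=53.8931, hold=52.0492 ⇒ V=53.8931 exercise | (k=4,j=2): S=101.1500, (K−S)⁺=13.2500, hold=18.9435 ⇒ V=18.9435 continue | (k=4,j=3): S=169.0935, (K−S)⁺=0.0000, hold=0.0000 ⇒ V=0.0000 continue | (k=4,j=4): S=282.6754, (K−S)⁺=0.0000, hold=0.0000 ⇒ V=0.0000 continue  boundary S*=60.5069
step 3: (k=3,j=0): S=46.7977, (K−S)⁺=67.6023, hold=65.7584 ⇒ V=67.6023 exercise | (k=3,j=1): S=78.2322, (K−S)⁺=36.1678, hold=36.9435 ⇒ V=36.9435 continue | (k=3,j=2): S=130.7815, (K−S)⁺=0.0000, hold=9.9219 ⇒ V=9.9219 continue | (k=3,j=3): S=218.6288, (K−S)⁺=0.0000, hold=0.0000 ⇒ V=0.0000 continue  boundary S*=46.7977
step 2: (k=2,j=0): S=60.5069, (K−S)⁺=53.8931, hold=52.4061 ⇒ V=53.8931 exercise | (k=2,j=1): S=101.1500, (K−S)⁺=13.2500, hold=23.9150 ⇒ V=23.9150 continue | (k=2,j=2): S=169.0935, (K−S)⁺=0.0000, hold=5.1968 ⇒ V=5.1968 continue  boundary S*=60.5069
step 1: (k=1,j=0): S=78.2322, (K−S)⁺=36.1678, hold=39.2310 ⇒ V=39.2310 continue | (k=1,j=1): S=130.7815, (K−S)⁺=0.0000, hold=14.9169 ⇒ V=14.9169 continue  boundary S*=-
step 0: (k=0,j=0): S=101.1500, (K−S)⁺=13.2500, hold=27.4114 ⇒ V=27.4114 continue  boundary S*=-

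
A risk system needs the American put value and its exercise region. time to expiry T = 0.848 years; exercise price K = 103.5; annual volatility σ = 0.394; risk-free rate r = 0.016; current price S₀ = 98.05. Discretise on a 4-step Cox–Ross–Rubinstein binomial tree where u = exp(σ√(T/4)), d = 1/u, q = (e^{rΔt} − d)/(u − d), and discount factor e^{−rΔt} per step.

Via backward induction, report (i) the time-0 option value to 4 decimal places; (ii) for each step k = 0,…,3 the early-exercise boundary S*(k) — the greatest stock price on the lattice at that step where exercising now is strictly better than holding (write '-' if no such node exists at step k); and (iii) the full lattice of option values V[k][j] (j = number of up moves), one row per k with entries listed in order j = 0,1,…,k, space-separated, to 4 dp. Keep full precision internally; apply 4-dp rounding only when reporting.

price = 16.7941
boundary = - - 68.2144 81.7827
tree:
16.7941
24.8335 7.6333
35.2856 12.9455 1.5547
46.6029 21.7173 2.9108 0.0000
56.0426 35.2856 5.4500 0.0000 0.0000

params: Δt=0.21200 u=1.19891 d=0.83409 q=0.46408 e^(-rΔt)=0.99661
t_4 payoffs: 56.0426 35.2856 5.4500 0.0000 0.0000
t_3: node(3,0) S=56.8971 payoff=46.6029 vs cont=46.2525 → 46.6029 [stop]  node(3,1) S=81.7827 payoff=21.7173 vs cont=21.3668 → 21.7173 [stop]  node(3,2) S=117.5529 payoff=0.0000 vs cont=2.9108 → 2.9108 [wait]  node(3,3) S=168.9683 payoff=0.0000 vs cont=0.0000 → 0.0000 [wait]  ⇒ S*(3)=81.7827
t_2: node(2,0) S=68.2144 payoff=35.2856 vs cont=34.9352 → 35.2856 [stop]  node(2,1) S=98.0500 payoff=5.4500 vs cont=12.9455 → 12.9455 [wait]  node(2,2) S=140.9352 payoff=0.0000 vs cont=1.5547 → 1.5547 [wait]  ⇒ S*(2)=68.2144
t_1: node(1,0) S=81.7827 payoff=21.7173 vs cont=24.8335 → 24.8335 [wait]  node(1,1) S=117.5529 payoff=0.0000 vs cont=7.6333 → 7.6333 [wait]  ⇒ S*(1)=-
t_0: node(0,0) S=98.0500 payoff=5.4500 vs cont=16.7941 → 16.7941 [wait]  ⇒ S*(0)=-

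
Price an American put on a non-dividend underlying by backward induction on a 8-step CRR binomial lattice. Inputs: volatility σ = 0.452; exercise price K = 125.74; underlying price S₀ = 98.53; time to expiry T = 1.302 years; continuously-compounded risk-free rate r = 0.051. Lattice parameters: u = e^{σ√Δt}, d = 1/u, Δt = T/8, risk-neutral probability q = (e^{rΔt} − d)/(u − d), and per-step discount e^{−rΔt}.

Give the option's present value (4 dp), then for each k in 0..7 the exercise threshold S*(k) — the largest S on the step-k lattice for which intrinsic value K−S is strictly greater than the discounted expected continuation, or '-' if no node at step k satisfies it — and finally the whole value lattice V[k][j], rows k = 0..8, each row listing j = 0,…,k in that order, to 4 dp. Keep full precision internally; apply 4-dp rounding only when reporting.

price = 35.0509
boundary = - - 68.4201 57.0153 68.4201 82.1062 68.4201 82.1062
tree:
35.0509
45.5269 24.1890
57.3199 33.4056 14.5169
68.7247 44.6000 21.7280 6.8724
78.2285 57.3199 31.4473 11.4623 1.9653
86.1481 68.7247 43.6338 18.6492 3.7910 0.0000
92.7476 78.2285 57.3199 29.2969 7.3127 0.0000 0.0000
98.2470 86.1481 68.7247 43.6338 14.1060 0.0000 0.0000 0.0000
102.8298 92.7476 78.2285 57.3199 27.2100 0.0000 0.0000 0.0000 0.0000

Δt=0.16275, u=1.20003, d=0.83331, q=0.47727, disc=e^(-rΔt)=0.99173
k=8 terminal: V=max(K-S,0) → 102.8298 92.7476 78.2285 57.3199 27.2100 0.0000 0.0000 0.0000 0.0000
k=7: j=0 S=27.4930 intr=98.2470 cont=97.2077 V=98.2470[EX]; j=1 S=39.5919 intr=86.1481 cont=85.1087 V=86.1481[EX]; j=2 S=57.0153 intr=68.7247 cont=67.6853 V=68.7247[EX]; j=3 S=82.1062 intr=43.6338 cont=42.5944 V=43.6338[EX]; j=4 S=118.2390 intr=7.5010 cont=14.1060 V=14.1060[hold]; j=5 S=170.2729 intr=0.0000 cont=0.0000 V=0.0000[hold]; j=6 S=245.2055 intr=0.0000 cont=0.0000 V=0.0000[hold]; j=7 S=353.1140 intr=0.0000 cont=0.0000 V=0.0000[hold]  S*(7)=82.1062
k=6: j=0 S=32.9924 intr=92.7476 cont=91.7082 V=92.7476[EX]; j=1 S=47.5115 intr=78.2285 cont=77.1891 V=78.2285[EX]; j=2 S=68.4201 intr=57.3199 cont=56.2805 V=57.3199[EX]; j=3 S=98.5300 intr=27.2100 cont=29.2969 V=29.2969[hold]; j=4 S=141.8905 intr=0.0000 cont=7.3127 V=7.3127[hold]; j=5 S=204.3327 intr=0.0000 cont=0.0000 V=0.0000[hold]; j=6 S=294.2542 intr=0.0000 cont=0.0000 V=0.0000[hold]  S*(6)=68.4201
k=5: j=0 S=39.5919 intr=86.1481 cont=85.1087 V=86.1481[EX]; j=1 S=57.0153 intr=68.7247 cont=67.6853 V=68.7247[EX]; j=2 S=82.1062 intr=43.6338 cont=43.5822 V=43.6338[EX]; j=3 S=118.2390 intr=7.5010 cont=18.6492 V=18.6492[hold]; j=4 S=170.2729 intr=0.0000 cont=3.7910 V=3.7910[hold]; j=5 S=245.2055 intr=0.0000 cont=0.0000 V=0.0000[hold]  S*(5)=82.1062
k=4: j=0 S=47.5115 intr=78.2285 cont=77.1891 V=78.2285[EX]; j=1 S=68.4201 intr=57.3199 cont=56.2805 V=57.3199[EX]; j=2 S=98.5300 intr=27.2100 cont=31.4473 V=31.4473[hold]; j=3 S=141.8905 intr=0.0000 cont=11.4623 V=11.4623[hold]; j=4 S=204.3327 intr=0.0000 cont=1.9653 V=1.9653[hold]  S*(4)=68.4201
k=3: j=0 S=57.0153 intr=68.7247 cont=67.6853 V=68.7247[EX]; j=1 S=82.1062 intr=43.6338 cont=44.6000 V=44.6000[hold]; j=2 S=118.2390 intr=7.5010 cont=21.7280 V=21.7280[hold]; j=3 S=170.2729 intr=0.0000 cont=6.8724 V=6.8724[hold]  S*(3)=57.0153
k=2: j=0 S=68.4201 intr=57.3199 cont=56.7379 V=57.3199[EX]; j=1 S=98.5300 intr=27.2100 cont=33.4056 V=33.4056[hold]; j=2 S=141.8905 intr=0.0000 cont=14.5169 V=14.5169[hold]  S*(2)=68.4201
k=1: j=0 S=82.1062 intr=43.6338 cont=45.5269 V=45.5269[hold]; j=1 S=118.2390 intr=7.5010 cont=24.1890 V=24.1890[hold]  S*(1)=-
k=0: j=0 S=98.5300 intr=27.2100 cont=35.0509 V=35.0509[hold]  S*(0)=-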